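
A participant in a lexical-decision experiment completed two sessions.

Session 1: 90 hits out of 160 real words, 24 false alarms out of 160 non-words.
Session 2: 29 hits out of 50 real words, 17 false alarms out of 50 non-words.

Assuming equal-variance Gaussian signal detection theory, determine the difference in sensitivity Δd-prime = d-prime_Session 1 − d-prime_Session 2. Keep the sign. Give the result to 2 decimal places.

Session 1: z(0.5625) = 0.157, z(0.1500) = -1.036, d' = 1.193
Session 2: z(0.5800) = 0.202, z(0.3400) = -0.412, d' = 0.614
Δd' = d'_Session 1 − d'_Session 2 = 1.193 − 0.614 = 0.579
Session 1 has the higher sensitivity.

Δd-prime = 0.58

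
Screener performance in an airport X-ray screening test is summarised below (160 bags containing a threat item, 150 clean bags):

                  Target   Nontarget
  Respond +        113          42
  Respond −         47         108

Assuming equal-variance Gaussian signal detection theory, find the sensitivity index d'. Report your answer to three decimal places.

d' = 1.125

H = 113/160 = 0.7063
FA = 42/150 = 0.2800
z(0.7063) = 0.5426, z(0.2800) = -0.5828
d' = z(H) − z(FA) = 0.5426 − (-0.5828) = 1.1254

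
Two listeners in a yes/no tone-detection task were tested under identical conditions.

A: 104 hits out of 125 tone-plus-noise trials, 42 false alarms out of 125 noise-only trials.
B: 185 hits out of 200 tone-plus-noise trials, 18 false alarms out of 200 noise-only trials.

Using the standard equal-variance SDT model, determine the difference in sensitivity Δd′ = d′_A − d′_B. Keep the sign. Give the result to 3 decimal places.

Δd′ = -1.395

A: z(0.8320) = 0.9621, z(0.3360) = -0.4234, d' = 1.3855
B: z(0.9250) = 1.4395, z(0.0900) = -1.3408, d' = 2.7803
Δd' = d'_A − d'_B = 1.3855 − 2.7803 = -1.3948
B has the higher sensitivity.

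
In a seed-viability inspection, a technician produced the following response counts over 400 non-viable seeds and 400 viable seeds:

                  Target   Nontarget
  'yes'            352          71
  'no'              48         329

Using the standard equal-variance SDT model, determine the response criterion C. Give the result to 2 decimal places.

H = 352/400 = 0.8800
FA = 71/400 = 0.1775
z(H) = z(0.8800) = 1.1750
z(FA) = z(0.1775) = -0.9249
c = −½·[z(H) + z(FA)] = −0.5 × (1.1750 + (-0.9249)) = -0.12505
c < 0: the technician has a liberal response bias.

C = -0.13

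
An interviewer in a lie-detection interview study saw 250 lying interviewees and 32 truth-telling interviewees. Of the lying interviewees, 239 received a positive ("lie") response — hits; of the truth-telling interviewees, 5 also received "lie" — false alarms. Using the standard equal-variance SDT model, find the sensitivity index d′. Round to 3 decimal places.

d′ = 2.716

H = 239/250 = 0.9560
FA = 5/32 = 0.1562
z(H) = 1.7060
z(FA) = -1.0102
d' = z(H) − z(FA) = 1.7060 − (-1.0102) = 2.7162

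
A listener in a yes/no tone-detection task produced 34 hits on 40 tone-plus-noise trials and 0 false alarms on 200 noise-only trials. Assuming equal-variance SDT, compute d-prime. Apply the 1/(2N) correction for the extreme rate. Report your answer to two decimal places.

The false-alarm rate is 0/200 = 0, so apply the 1/(2N) correction: FA → 1/(2·200) = 0.00250.
z(H) = z(0.85000) = 1.036
z(FA) = z(0.00250) = -2.807
d' = 1.036 − (-2.807) = 3.843

d-prime = 3.84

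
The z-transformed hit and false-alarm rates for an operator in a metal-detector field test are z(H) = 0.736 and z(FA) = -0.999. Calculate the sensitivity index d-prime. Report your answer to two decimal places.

d' = z(H) − z(FA) = 0.736 − (-0.999) = 1.735

d-prime = 1.74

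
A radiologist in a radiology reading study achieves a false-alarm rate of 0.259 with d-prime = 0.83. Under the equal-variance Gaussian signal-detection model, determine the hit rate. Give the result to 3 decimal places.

z(false-alarm rate) = z(0.259) = -0.6464
z(H) = z(FA) + d' = -0.6464 + 0.83 = 0.1836
hit rate = Φ(0.1836) = 0.5728

hit rate = 0.573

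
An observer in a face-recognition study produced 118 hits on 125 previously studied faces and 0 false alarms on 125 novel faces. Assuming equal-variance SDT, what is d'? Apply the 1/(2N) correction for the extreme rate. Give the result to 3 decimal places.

d' = 4.241

The false-alarm rate is 0/125 = 0, so apply the 1/(2N) correction: FA → 1/(2·125) = 0.00400.
z(H) = z(0.94400) = 1.5893
z(FA) = z(0.00400) = -2.6521
d' = 1.5893 − (-2.6521) = 4.2414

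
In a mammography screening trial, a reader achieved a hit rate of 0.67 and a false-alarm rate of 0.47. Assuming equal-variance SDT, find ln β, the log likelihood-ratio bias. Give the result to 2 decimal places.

z(H) = 0.440
z(FA) = -0.075
ln β = −½·[z(H)² − z(FA)²] = −0.5 × (0.194 − 0.006) = -0.094

ln β = -0.09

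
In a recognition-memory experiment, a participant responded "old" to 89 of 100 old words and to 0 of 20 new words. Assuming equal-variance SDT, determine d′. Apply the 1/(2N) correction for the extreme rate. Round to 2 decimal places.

d′ = 3.19

The false-alarm rate is 0/20 = 0, so apply the 1/(2N) correction: FA → 1/(2·20) = 0.02500.
z(H) = z(0.89000) = 1.227
z(FA) = z(0.02500) = -1.960
d' = 1.227 − (-1.960) = 3.187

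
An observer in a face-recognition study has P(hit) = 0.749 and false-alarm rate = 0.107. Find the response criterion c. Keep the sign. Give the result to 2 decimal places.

c = 0.29

z(0.749) = 0.6713, z(0.107) = -1.2426
c = −½·[z(H) + z(FA)] = −0.5 × (0.6713 + (-1.2426)) = 0.28565
c > 0: the observer has a conservative response bias.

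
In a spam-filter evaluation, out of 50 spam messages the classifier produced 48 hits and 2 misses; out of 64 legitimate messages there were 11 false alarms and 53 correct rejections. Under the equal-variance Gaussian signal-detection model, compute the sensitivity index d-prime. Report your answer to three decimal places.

H = 48/50 = 0.9600
FA = 11/64 = 0.1719
Φ⁻¹(H) = Φ⁻¹(0.9600) = 1.7507
Φ⁻¹(FA) = Φ⁻¹(0.1719) = -0.9467
d' = z(H) − z(FA) = 1.7507 − (-0.9467) = 2.6974

d-prime = 2.697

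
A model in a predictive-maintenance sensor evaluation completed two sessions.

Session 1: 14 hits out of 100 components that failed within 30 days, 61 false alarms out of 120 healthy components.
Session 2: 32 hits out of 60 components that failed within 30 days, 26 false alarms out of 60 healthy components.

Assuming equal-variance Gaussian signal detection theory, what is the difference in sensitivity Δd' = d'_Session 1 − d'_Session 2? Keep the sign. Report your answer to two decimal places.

Δd' = -1.35

Session 1: z(0.1400) = -1.080, z(0.5083) = 0.021, d' = -1.101
Session 2: z(0.5333) = 0.084, z(0.4333) = -0.168, d' = 0.252
Δd' = d'_Session 1 − d'_Session 2 = -1.101 − 0.252 = -1.353
Session 2 has the higher sensitivity.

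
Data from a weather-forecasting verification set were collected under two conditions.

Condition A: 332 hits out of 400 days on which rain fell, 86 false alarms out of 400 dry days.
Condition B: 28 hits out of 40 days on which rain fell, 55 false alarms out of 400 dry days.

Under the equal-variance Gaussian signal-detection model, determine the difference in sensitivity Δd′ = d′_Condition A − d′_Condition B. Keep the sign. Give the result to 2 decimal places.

Δd′ = 0.13

Condition A: z(0.8300) = 0.954, z(0.2150) = -0.789, d' = 1.743
Condition B: z(0.7000) = 0.524, z(0.1375) = -1.092, d' = 1.616
Δd' = d'_Condition A − d'_Condition B = 1.743 − 1.616 = 0.127
Condition A has the higher sensitivity.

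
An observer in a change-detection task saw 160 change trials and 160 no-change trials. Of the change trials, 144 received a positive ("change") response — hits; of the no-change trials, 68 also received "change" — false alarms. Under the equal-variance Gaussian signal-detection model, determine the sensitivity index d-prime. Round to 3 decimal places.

H = 144/160 = 0.9000
FA = 68/160 = 0.4250
z(H) = z(0.9000) = 1.2816
z(FA) = z(0.4250) = -0.1891
d' = z(H) − z(FA) = 1.2816 − (-0.1891) = 1.4707

d-prime = 1.471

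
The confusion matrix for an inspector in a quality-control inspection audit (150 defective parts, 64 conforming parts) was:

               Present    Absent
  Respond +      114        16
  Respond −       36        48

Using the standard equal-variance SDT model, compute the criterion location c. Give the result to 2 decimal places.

c = -0.02

H = 114/150 = 0.7600
FA = 16/64 = 0.2500
Φ⁻¹(H) = Φ⁻¹(0.7600) = 0.7063
Φ⁻¹(FA) = Φ⁻¹(0.2500) = -0.6745
c = −½·[z(H) + z(FA)] = −0.5 × (0.7063 + (-0.6745)) = -0.0159
c < 0: the inspector has a liberal response bias.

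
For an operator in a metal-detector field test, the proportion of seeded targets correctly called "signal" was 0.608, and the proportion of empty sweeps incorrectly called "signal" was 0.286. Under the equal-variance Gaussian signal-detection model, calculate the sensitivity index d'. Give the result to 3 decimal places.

d' = 0.839

z(0.608) = 0.2741, z(0.286) = -0.5651
d' = z(H) − z(FA) = 0.2741 − (-0.5651) = 0.8392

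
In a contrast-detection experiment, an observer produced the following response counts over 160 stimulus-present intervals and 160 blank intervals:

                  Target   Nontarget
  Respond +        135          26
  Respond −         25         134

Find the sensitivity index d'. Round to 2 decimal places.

d' = 1.99

H = 135/160 = 0.8438
FA = 26/160 = 0.1625
z(H) = z(0.8438) = 1.010
z(FA) = z(0.1625) = -0.984
d' = z(H) − z(FA) = 1.010 − (-0.984) = 1.994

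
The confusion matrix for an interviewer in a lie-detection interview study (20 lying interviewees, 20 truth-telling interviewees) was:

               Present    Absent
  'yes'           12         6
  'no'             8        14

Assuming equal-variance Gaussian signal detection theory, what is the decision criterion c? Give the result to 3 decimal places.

H = 12/20 = 0.6000
FA = 6/20 = 0.3000
Φ⁻¹(0.6000) = 0.2533, Φ⁻¹(0.3000) = -0.5244
c = −½·[z(H) + z(FA)] = −0.5 × (0.2533 + (-0.5244)) = 0.13555
c > 0: the interviewer has a conservative response bias.

c = 0.136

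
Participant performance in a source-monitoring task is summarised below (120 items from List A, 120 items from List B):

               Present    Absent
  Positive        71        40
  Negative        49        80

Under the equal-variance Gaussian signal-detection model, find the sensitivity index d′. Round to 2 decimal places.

H = 71/120 = 0.5917
FA = 40/120 = 0.3333
z(H) = z(0.5917) = 0.2319
z(FA) = z(0.3333) = -0.4308
d' = z(H) − z(FA) = 0.2319 − (-0.4308) = 0.6627

d′ = 0.66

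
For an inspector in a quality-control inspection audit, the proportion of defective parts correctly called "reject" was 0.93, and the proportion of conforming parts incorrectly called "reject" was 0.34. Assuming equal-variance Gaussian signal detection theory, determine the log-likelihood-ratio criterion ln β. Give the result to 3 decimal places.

z(H) = z(0.93) = 1.4758
z(FA) = z(0.34) = -0.4125
ln β = −½·[z(H)² − z(FA)²] = −0.5 × (2.1780 − 0.1702) = -1.0039

ln β = -1.004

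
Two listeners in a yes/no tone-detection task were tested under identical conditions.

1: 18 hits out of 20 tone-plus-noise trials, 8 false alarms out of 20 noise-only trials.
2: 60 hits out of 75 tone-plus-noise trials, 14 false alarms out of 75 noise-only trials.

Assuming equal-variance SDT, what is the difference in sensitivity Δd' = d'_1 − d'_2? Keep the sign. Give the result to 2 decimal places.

Δd' = -0.20

1: z(0.9000) = 1.282, z(0.4000) = -0.253, d' = 1.535
2: z(0.8000) = 0.842, z(0.1867) = -0.890, d' = 1.732
Δd' = d'_1 − d'_2 = 1.535 − 1.732 = -0.197
2 has the higher sensitivity.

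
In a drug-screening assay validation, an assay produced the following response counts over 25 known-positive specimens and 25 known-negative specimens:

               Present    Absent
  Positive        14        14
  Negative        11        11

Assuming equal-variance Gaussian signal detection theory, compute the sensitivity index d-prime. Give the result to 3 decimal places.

d-prime = 0.000

H = 14/25 = 0.5600
FA = 14/25 = 0.5600
Φ⁻¹(0.5600) = 0.1510, Φ⁻¹(0.5600) = 0.1510
d' = z(H) − z(FA) = 0.1510 − 0.1510 = 0.0000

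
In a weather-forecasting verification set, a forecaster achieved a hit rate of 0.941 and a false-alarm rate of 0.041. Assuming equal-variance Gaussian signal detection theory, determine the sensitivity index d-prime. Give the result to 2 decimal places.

z(H) = z(0.941) = 1.563
z(FA) = z(0.041) = -1.739
d' = z(H) − z(FA) = 1.563 − (-1.739) = 3.302

d-prime = 3.30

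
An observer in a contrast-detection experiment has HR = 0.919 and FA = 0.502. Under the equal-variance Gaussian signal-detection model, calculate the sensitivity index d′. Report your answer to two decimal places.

d′ = 1.39

z(0.919) = 1.398, z(0.502) = 0.005
d' = z(H) − z(FA) = 1.398 − 0.005 = 1.393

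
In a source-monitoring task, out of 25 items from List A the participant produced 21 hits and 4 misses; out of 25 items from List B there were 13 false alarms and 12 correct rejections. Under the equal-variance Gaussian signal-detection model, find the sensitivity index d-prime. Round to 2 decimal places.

H = 21/25 = 0.8400
FA = 13/25 = 0.5200
Φ⁻¹(H) = 0.994
Φ⁻¹(FA) = 0.050
d' = z(H) − z(FA) = 0.994 − 0.050 = 0.944

d-prime = 0.94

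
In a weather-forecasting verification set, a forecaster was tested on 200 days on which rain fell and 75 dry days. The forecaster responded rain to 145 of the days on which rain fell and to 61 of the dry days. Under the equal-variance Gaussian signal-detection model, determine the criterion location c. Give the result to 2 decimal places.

H = 145/200 = 0.7250
FA = 61/75 = 0.8133
z(0.7250) = 0.5978, z(0.8133) = 0.8901
c = −½·[z(H) + z(FA)] = −0.5 × (0.5978 + 0.8901) = -0.74395

c = -0.74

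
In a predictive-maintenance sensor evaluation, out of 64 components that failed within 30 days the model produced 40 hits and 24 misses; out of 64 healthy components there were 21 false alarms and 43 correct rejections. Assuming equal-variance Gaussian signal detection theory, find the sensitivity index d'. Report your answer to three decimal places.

H = 40/64 = 0.6250
FA = 21/64 = 0.3281
Φ⁻¹(H) = 0.3186
Φ⁻¹(FA) = -0.4452
d' = z(H) − z(FA) = 0.3186 − (-0.4452) = 0.7638

d' = 0.764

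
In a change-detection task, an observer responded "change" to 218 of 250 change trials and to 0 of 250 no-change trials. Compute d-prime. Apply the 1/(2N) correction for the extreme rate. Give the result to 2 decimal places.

d-prime = 4.01

The false-alarm rate is 0/250 = 0, so apply the 1/(2N) correction: FA → 1/(2·250) = 0.00200.
z(H) = z(0.87200) = 1.136
z(FA) = z(0.00200) = -2.878
d' = 1.136 − (-2.878) = 4.014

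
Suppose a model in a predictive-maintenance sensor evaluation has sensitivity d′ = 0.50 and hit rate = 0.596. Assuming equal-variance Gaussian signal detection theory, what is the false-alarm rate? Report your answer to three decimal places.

z(hit rate) = z(0.596) = 0.2430
z(FA) = z(H) − d' = 0.2430 − 0.50 = -0.2570
false-alarm rate = Φ(-0.2570) = 0.3986

false-alarm rate = 0.399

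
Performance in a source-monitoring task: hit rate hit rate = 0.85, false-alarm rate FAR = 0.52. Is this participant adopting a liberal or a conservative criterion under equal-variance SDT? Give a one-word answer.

z(H) = 1.036, z(FA) = 0.050
c = −½·(z(H) + z(FA)) = -0.543
c < 0 → liberal criterion (biased toward responding “yes”).

liberal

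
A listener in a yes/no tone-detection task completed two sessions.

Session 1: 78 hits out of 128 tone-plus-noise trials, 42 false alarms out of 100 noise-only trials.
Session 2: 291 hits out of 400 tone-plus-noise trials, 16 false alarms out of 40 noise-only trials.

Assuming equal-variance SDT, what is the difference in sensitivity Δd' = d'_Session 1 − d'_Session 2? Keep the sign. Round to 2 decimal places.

Δd' = -0.38

Session 1: z(0.6094) = 0.278, z(0.4200) = -0.202, d' = 0.480
Session 2: z(0.7275) = 0.605, z(0.4000) = -0.253, d' = 0.858
Δd' = d'_Session 1 − d'_Session 2 = 0.480 − 0.858 = -0.378
Session 2 has the higher sensitivity.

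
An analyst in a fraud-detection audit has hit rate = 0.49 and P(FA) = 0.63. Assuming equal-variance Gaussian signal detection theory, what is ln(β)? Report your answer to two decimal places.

z(H) = -0.025
z(FA) = 0.332
ln β = −½·[z(H)² − z(FA)²] = −0.5 × (0.001 − 0.110) = 0.0545

ln β = 0.05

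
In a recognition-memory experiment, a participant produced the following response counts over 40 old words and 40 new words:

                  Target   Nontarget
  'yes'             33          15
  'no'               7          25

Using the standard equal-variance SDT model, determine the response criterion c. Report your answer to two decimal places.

c = -0.31

H = 33/40 = 0.8250
FA = 15/40 = 0.3750
Φ⁻¹(H) = Φ⁻¹(0.8250) = 0.935
Φ⁻¹(FA) = Φ⁻¹(0.3750) = -0.319
c = −½·[z(H) + z(FA)] = −0.5 × (0.935 + (-0.319)) = -0.308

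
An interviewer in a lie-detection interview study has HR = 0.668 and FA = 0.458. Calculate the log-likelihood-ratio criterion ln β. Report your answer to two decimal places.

ln β = -0.09

Φ⁻¹(H) = Φ⁻¹(0.668) = 0.434
Φ⁻¹(FA) = Φ⁻¹(0.458) = -0.105
ln β = −½·[z(H)² − z(FA)²] = −0.5 × (0.188 − 0.011) = -0.0885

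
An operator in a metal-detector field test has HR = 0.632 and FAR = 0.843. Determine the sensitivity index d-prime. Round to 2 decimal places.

z(H) = 0.3372
z(FA) = 1.0069
d' = z(H) − z(FA) = 0.3372 − 1.0069 = -0.6697

d-prime = -0.67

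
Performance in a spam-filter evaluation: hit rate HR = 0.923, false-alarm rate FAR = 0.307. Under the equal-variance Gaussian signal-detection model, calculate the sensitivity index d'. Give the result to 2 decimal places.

d' = 1.93

Φ⁻¹(H) = Φ⁻¹(0.923) = 1.426
Φ⁻¹(FA) = Φ⁻¹(0.307) = -0.504
d' = z(H) − z(FA) = 1.426 − (-0.504) = 1.930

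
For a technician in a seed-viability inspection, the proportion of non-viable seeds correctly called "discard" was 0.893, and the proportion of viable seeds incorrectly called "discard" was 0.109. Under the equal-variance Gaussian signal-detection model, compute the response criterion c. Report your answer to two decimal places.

z(0.893) = 1.2426, z(0.109) = -1.2319
c = −½·[z(H) + z(FA)] = −0.5 × (1.2426 + (-1.2319)) = -0.00535
c < 0: the technician has a liberal response bias.

c = -0.01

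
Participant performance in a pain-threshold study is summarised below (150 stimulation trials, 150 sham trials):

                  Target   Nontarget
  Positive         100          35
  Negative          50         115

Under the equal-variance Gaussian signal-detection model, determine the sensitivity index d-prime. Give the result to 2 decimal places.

d-prime = 1.16

H = 100/150 = 0.6667
FA = 35/150 = 0.2333
z(H) = 0.4308
z(FA) = -0.7280
d' = z(H) − z(FA) = 0.4308 − (-0.7280) = 1.1588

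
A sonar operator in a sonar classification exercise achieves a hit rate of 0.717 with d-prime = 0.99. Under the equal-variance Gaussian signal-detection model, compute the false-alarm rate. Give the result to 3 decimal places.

false-alarm rate = 0.339

z(hit rate) = z(0.717) = 0.5740
z(FA) = z(H) − d' = 0.5740 − 0.99 = -0.4160
false-alarm rate = Φ(-0.4160) = 0.3387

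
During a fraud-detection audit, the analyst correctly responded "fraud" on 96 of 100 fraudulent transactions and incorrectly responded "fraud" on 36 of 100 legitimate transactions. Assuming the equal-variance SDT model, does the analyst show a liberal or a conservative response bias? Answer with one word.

liberal

z(H) = 1.751, z(FA) = -0.358
c = −½·(z(H) + z(FA)) = -0.6965
c < 0 → liberal criterion (biased toward responding “yes”).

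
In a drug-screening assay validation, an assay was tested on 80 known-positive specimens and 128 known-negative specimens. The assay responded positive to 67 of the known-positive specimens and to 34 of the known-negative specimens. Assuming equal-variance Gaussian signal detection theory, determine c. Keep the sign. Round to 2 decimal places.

H = 67/80 = 0.8375
FA = 34/128 = 0.2656
Φ⁻¹(H) = Φ⁻¹(0.8375) = 0.984
Φ⁻¹(FA) = Φ⁻¹(0.2656) = -0.626
c = −½·[z(H) + z(FA)] = −0.5 × (0.984 + (-0.626)) = -0.179

c = -0.18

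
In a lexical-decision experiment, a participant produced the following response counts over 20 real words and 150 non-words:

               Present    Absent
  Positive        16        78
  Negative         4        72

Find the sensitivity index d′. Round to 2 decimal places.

d′ = 0.79

H = 16/20 = 0.8000
FA = 78/150 = 0.5200
z(0.8000) = 0.842, z(0.5200) = 0.050
d' = z(H) − z(FA) = 0.842 − 0.050 = 0.792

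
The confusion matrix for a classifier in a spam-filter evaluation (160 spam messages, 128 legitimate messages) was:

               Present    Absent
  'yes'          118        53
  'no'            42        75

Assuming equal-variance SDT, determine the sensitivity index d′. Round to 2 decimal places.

d′ = 0.85

H = 118/160 = 0.7375
FA = 53/128 = 0.4141
z(0.7375) = 0.6357, z(0.4141) = -0.2170
d' = z(H) − z(FA) = 0.6357 − (-0.2170) = 0.8527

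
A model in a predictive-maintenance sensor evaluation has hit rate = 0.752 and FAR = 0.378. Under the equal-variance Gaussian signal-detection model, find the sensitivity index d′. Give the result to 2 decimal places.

d′ = 0.99

Φ⁻¹(H) = 0.681
Φ⁻¹(FA) = -0.311
d' = z(H) − z(FA) = 0.681 − (-0.311) = 0.992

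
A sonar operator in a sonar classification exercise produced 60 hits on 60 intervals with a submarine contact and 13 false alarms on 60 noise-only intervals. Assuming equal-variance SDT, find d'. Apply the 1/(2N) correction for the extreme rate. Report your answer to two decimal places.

The hit rate is 60/60 = 1, so apply the 1/(2N) correction: H → 1 − 1/(2·60) = 0.99167.
z(H) = z(0.99167) = 2.394
z(FA) = z(0.21667) = -0.783
d' = 2.394 − (-0.783) = 3.177

d' = 3.18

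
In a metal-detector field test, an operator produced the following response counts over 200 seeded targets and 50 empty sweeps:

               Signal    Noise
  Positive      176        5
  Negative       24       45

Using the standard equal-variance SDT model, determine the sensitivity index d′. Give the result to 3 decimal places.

H = 176/200 = 0.8800
FA = 5/50 = 0.1000
z(H) = 1.1750
z(FA) = -1.2816
d' = z(H) − z(FA) = 1.1750 − (-1.2816) = 2.4566

d′ = 2.457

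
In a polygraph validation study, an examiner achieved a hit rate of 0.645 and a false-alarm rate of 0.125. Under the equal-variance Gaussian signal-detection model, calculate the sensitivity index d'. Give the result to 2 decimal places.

d' = 1.52

Φ⁻¹(H) = Φ⁻¹(0.645) = 0.372
Φ⁻¹(FA) = Φ⁻¹(0.125) = -1.150
d' = z(H) − z(FA) = 0.372 − (-1.150) = 1.522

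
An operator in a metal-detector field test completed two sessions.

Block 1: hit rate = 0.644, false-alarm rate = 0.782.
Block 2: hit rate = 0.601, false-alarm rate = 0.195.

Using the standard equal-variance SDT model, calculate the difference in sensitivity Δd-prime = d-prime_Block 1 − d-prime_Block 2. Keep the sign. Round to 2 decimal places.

Block 1: z(0.644) = 0.369, z(0.782) = 0.779, d' = -0.410
Block 2: z(0.601) = 0.256, z(0.195) = -0.860, d' = 1.116
Δd' = d'_Block 1 − d'_Block 2 = -0.410 − 1.116 = -1.526
Block 2 has the higher sensitivity.

Δd-prime = -1.53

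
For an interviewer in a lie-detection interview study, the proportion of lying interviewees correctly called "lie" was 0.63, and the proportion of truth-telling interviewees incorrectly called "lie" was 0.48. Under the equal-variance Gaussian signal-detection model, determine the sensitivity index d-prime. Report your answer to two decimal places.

z(0.63) = 0.332, z(0.48) = -0.050
d' = z(H) − z(FA) = 0.332 − (-0.050) = 0.382

d-prime = 0.38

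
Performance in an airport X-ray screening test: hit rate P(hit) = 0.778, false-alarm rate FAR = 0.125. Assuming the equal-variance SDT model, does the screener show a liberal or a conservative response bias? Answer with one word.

conservative

z(H) = 0.765, z(FA) = -1.150
c = −½·(z(H) + z(FA)) = 0.1925
c > 0 → conservative criterion (biased toward responding “no”).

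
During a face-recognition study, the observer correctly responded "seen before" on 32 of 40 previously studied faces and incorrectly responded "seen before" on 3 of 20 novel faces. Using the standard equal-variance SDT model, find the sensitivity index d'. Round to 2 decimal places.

d' = 1.88

H = 32/40 = 0.8000
FA = 3/20 = 0.1500
z(0.8000) = 0.8416, z(0.1500) = -1.0364
d' = z(H) − z(FA) = 0.8416 − (-1.0364) = 1.8780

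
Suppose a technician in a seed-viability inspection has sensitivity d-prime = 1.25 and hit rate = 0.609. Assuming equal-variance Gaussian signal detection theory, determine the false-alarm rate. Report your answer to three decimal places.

z(hit rate) = z(0.609) = 0.2767
z(FA) = z(H) − d' = 0.2767 − 1.25 = -0.9733
false-alarm rate = Φ(-0.9733) = 0.1652

false-alarm rate = 0.165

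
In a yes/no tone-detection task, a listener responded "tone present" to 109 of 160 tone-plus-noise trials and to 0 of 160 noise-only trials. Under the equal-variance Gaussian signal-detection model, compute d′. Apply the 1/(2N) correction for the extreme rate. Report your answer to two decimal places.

d′ = 3.21

The false-alarm rate is 0/160 = 0, so apply the 1/(2N) correction: FA → 1/(2·160) = 0.00313.
z(H) = z(0.68125) = 0.471
z(FA) = z(0.00313) = -2.734
d' = 0.471 − (-2.734) = 3.205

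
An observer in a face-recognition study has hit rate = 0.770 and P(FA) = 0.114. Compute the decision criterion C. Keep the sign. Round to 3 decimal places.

Φ⁻¹(H) = 0.7388
Φ⁻¹(FA) = -1.2055
c = −½·[z(H) + z(FA)] = −0.5 × (0.7388 + (-1.2055)) = 0.23335
c > 0: the observer has a conservative response bias.

C = 0.233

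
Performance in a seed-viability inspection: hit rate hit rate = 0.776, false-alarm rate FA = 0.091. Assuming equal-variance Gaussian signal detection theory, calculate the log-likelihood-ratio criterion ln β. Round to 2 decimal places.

z(H) = z(0.776) = 0.759
z(FA) = z(0.091) = -1.335
ln β = −½·[z(H)² − z(FA)²] = −0.5 × (0.576 − 1.782) = 0.603

ln β = 0.60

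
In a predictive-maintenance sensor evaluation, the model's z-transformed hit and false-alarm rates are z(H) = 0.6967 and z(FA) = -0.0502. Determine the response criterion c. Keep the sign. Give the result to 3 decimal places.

c = -0.323

c = −½·[z(H) + z(FA)] = −½·(0.6967 + (-0.0502)) = -0.32325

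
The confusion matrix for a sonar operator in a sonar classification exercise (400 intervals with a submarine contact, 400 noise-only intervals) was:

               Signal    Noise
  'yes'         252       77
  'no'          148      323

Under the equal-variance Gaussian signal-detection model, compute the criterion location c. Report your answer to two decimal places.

H = 252/400 = 0.6300
FA = 77/400 = 0.1925
z(H) = 0.332
z(FA) = -0.869
c = −½·[z(H) + z(FA)] = −0.5 × (0.332 + (-0.869)) = 0.2685

c = 0.27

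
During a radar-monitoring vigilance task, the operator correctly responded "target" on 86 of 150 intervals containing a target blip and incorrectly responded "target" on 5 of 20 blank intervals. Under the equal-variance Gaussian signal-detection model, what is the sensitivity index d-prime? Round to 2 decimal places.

d-prime = 0.86

H = 86/150 = 0.5733
FA = 5/20 = 0.2500
z(H) = z(0.5733) = 0.1848
z(FA) = z(0.2500) = -0.6745
d' = z(H) − z(FA) = 0.1848 − (-0.6745) = 0.8593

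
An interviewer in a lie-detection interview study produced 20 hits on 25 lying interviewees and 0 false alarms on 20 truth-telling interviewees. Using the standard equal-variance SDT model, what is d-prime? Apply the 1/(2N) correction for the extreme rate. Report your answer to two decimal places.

d-prime = 2.80

The false-alarm rate is 0/20 = 0, so apply the 1/(2N) correction: FA → 1/(2·20) = 0.02500.
z(H) = z(0.80000) = 0.842
z(FA) = z(0.02500) = -1.960
d' = 0.842 − (-1.960) = 2.802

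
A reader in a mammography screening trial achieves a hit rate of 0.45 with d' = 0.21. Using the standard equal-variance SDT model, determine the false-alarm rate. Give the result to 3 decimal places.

z(hit rate) = z(0.45) = -0.1257
z(FA) = z(H) − d' = -0.1257 − 0.21 = -0.3357
false-alarm rate = Φ(-0.3357) = 0.3685

false-alarm rate = 0.369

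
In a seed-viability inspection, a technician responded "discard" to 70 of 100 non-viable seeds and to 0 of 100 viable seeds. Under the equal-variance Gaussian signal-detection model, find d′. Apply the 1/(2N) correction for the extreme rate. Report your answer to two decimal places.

The false-alarm rate is 0/100 = 0, so apply the 1/(2N) correction: FA → 1/(2·100) = 0.00500.
z(H) = z(0.70000) = 0.524
z(FA) = z(0.00500) = -2.576
d' = 0.524 − (-2.576) = 3.100

d′ = 3.10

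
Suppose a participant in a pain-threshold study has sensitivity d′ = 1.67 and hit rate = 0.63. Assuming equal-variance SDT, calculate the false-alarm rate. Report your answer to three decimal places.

z(hit rate) = z(0.63) = 0.3319
z(FA) = z(H) − d' = 0.3319 − 1.67 = -1.3381
false-alarm rate = Φ(-1.3381) = 0.0904

false-alarm rate = 0.090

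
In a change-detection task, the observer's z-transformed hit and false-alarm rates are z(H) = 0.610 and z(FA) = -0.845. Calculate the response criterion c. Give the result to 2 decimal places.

c = 0.12

c = −½·[z(H) + z(FA)] = −½·(0.610 + (-0.845)) = 0.1175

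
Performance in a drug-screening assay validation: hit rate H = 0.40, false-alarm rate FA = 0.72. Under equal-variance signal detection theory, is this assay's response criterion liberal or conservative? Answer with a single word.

z(H) = -0.253, z(FA) = 0.583
c = −½·(z(H) + z(FA)) = -0.165
c < 0 → liberal criterion (biased toward responding “yes”).

liberal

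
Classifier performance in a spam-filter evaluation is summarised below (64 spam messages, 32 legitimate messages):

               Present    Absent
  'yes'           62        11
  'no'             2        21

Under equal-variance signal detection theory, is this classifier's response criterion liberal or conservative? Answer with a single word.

z(H) = 1.863, z(FA) = -0.402
c = −½·(z(H) + z(FA)) = -0.7305
c < 0 → liberal criterion (biased toward responding “yes”).

liberal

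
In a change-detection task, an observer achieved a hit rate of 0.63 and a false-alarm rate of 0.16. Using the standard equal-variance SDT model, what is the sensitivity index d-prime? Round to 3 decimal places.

d-prime = 1.326

z(0.63) = 0.3319, z(0.16) = -0.9945
d' = z(H) − z(FA) = 0.3319 − (-0.9945) = 1.3264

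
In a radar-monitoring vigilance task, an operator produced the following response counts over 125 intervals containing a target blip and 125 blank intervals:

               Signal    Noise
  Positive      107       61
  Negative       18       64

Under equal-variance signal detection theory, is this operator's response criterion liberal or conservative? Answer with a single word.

liberal

z(H) = 1.063, z(FA) = -0.030
c = −½·(z(H) + z(FA)) = -0.5165
c < 0 → liberal criterion (biased toward responding “yes”).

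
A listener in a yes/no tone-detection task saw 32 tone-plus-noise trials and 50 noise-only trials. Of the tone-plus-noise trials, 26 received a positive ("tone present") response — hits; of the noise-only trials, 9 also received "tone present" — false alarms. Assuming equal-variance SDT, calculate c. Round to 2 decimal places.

H = 26/32 = 0.8125
FA = 9/50 = 0.1800
z(H) = z(0.8125) = 0.8871
z(FA) = z(0.1800) = -0.9154
c = −½·[z(H) + z(FA)] = −0.5 × (0.8871 + (-0.9154)) = 0.01415

c = 0.01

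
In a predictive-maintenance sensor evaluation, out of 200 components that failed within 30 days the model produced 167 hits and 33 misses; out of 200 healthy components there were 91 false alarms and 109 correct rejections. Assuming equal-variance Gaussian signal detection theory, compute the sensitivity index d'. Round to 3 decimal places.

d' = 1.087

H = 167/200 = 0.8350
FA = 91/200 = 0.4550
Φ⁻¹(H) = 0.9741
Φ⁻¹(FA) = -0.1130
d' = z(H) − z(FA) = 0.9741 − (-0.1130) = 1.0871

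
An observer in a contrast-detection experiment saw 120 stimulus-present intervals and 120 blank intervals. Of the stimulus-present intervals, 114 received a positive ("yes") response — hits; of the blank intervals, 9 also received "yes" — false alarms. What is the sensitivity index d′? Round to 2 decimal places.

H = 114/120 = 0.9500
FA = 9/120 = 0.0750
Φ⁻¹(H) = Φ⁻¹(0.9500) = 1.6449
Φ⁻¹(FA) = Φ⁻¹(0.0750) = -1.4395
d' = z(H) − z(FA) = 1.6449 − (-1.4395) = 3.0844

d′ = 3.08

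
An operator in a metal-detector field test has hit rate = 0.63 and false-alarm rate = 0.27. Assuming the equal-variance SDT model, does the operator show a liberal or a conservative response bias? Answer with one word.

z(H) = 0.332, z(FA) = -0.613
c = −½·(z(H) + z(FA)) = 0.1405
c > 0 → conservative criterion (biased toward responding “no”).

conservative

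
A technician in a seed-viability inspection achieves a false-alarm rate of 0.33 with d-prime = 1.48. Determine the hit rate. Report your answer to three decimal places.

hit rate = 0.851

z(false-alarm rate) = z(0.33) = -0.4399
z(H) = z(FA) + d' = -0.4399 + 1.48 = 1.0401
hit rate = Φ(1.0401) = 0.8509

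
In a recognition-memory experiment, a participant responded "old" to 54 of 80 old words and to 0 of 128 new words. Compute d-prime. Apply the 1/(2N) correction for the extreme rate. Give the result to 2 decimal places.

d-prime = 3.11

The false-alarm rate is 0/128 = 0, so apply the 1/(2N) correction: FA → 1/(2·128) = 0.00391.
z(H) = z(0.67500) = 0.454
z(FA) = z(0.00391) = -2.660
d' = 0.454 − (-2.660) = 3.114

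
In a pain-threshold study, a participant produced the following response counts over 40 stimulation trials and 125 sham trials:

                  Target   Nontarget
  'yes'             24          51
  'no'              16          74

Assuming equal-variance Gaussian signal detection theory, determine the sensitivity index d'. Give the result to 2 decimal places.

H = 24/40 = 0.6000
FA = 51/125 = 0.4080
Φ⁻¹(H) = 0.253
Φ⁻¹(FA) = -0.233
d' = z(H) − z(FA) = 0.253 − (-0.233) = 0.486

d' = 0.49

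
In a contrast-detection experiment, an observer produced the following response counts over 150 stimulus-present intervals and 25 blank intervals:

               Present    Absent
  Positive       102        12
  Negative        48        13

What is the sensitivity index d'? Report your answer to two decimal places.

d' = 0.52

H = 102/150 = 0.6800
FA = 12/25 = 0.4800
Φ⁻¹(0.6800) = 0.468, Φ⁻¹(0.4800) = -0.050
d' = z(H) − z(FA) = 0.468 − (-0.050) = 0.518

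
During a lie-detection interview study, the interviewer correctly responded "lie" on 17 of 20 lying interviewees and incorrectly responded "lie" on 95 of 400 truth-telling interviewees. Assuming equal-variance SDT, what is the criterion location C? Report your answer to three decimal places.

H = 17/20 = 0.8500
FA = 95/400 = 0.2375
z(H) = z(0.8500) = 1.0364
z(FA) = z(0.2375) = -0.7144
c = −½·[z(H) + z(FA)] = −0.5 × (1.0364 + (-0.7144)) = -0.1610

C = -0.161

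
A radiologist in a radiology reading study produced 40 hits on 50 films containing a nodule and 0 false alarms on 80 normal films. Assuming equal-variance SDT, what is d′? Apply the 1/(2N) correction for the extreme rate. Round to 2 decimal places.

The false-alarm rate is 0/80 = 0, so apply the 1/(2N) correction: FA → 1/(2·80) = 0.00625.
z(H) = z(0.80000) = 0.842
z(FA) = z(0.00625) = -2.498
d' = 0.842 − (-2.498) = 3.340

d′ = 3.34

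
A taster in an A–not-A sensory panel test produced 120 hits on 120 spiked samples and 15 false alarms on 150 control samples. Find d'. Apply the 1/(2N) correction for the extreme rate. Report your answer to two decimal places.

d' = 3.92

The hit rate is 120/120 = 1, so apply the 1/(2N) correction: H → 1 − 1/(2·120) = 0.99583.
z(H) = z(0.99583) = 2.638
z(FA) = z(0.10000) = -1.282
d' = 2.638 − (-1.282) = 3.920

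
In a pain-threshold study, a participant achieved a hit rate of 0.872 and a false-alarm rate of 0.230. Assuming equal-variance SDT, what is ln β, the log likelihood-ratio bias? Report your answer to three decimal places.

ln β = -0.372

z(0.872) = 1.1359, z(0.230) = -0.7388
ln β = −½·[z(H)² − z(FA)²] = −0.5 × (1.2903 − 0.5458) = -0.37225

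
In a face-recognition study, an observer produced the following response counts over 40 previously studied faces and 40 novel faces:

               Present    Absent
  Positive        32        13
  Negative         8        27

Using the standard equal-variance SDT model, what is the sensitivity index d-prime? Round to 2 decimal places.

d-prime = 1.30

H = 32/40 = 0.8000
FA = 13/40 = 0.3250
z(H) = z(0.8000) = 0.8416
z(FA) = z(0.3250) = -0.4538
d' = z(H) − z(FA) = 0.8416 − (-0.4538) = 1.2954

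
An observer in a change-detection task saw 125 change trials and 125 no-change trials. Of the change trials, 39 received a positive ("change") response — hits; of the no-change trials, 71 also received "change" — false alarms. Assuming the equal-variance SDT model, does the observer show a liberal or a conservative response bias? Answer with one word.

z(H) = -0.490, z(FA) = 0.171
c = −½·(z(H) + z(FA)) = 0.1595
c > 0 → conservative criterion (biased toward responding “no”).

conservative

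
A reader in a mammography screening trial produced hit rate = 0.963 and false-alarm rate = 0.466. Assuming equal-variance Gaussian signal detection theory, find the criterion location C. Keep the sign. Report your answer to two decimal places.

C = -0.85

z(H) = z(0.963) = 1.787
z(FA) = z(0.466) = -0.085
c = −½·[z(H) + z(FA)] = −0.5 × (1.787 + (-0.085)) = -0.851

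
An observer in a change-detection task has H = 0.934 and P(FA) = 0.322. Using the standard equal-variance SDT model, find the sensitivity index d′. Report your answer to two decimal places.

Φ⁻¹(0.934) = 1.5063, Φ⁻¹(0.322) = -0.4621
d' = z(H) − z(FA) = 1.5063 − (-0.4621) = 1.9684

d′ = 1.97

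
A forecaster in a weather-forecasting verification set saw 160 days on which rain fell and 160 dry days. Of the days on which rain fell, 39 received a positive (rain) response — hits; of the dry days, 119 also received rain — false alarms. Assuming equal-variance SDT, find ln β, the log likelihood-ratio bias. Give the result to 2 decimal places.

ln β = -0.03

H = 39/160 = 0.2437
FA = 119/160 = 0.7438
z(H) = -0.694
z(FA) = 0.655
ln β = −½·[z(H)² − z(FA)²] = −0.5 × (0.482 − 0.429) = -0.0265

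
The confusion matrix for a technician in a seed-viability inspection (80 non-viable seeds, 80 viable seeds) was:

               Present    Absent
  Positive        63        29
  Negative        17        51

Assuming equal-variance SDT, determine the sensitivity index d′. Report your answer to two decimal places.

d′ = 1.15

H = 63/80 = 0.7875
FA = 29/80 = 0.3625
z(H) = 0.798
z(FA) = -0.352
d' = z(H) − z(FA) = 0.798 − (-0.352) = 1.150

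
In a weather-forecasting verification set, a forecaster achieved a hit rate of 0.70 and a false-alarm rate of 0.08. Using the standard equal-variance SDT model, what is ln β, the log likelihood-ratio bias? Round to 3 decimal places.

ln β = 0.850

Φ⁻¹(0.70) = 0.5244, Φ⁻¹(0.08) = -1.4051
ln β = −½·[z(H)² − z(FA)²] = −0.5 × (0.2750 − 1.9743) = 0.84965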